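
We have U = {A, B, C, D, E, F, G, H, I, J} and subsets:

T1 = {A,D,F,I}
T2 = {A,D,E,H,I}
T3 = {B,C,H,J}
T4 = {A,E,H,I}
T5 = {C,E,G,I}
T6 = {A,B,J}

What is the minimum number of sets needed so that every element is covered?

T1, T3, T5 together cover {A, B, C, D, E, F, G, H, I, J} — every element.
No 2 of the 6 sets cover everything (all 15 pairs fall short), so 3 is minimum.
Greedy (largest uncovered first) would take T2, T3, T1, T5 — 4 sets — but 3 suffice.

3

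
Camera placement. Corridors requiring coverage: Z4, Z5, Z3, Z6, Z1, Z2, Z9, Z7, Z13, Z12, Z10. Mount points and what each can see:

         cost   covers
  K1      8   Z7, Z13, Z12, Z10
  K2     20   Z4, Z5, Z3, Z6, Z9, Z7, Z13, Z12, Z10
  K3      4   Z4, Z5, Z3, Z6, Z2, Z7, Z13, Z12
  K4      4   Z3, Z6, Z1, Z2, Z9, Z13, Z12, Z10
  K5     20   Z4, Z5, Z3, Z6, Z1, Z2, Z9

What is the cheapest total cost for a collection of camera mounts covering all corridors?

8

K3, K4 cover every corridor at cost 4 + 4 = 8.
Any cover uses at least 2 camera mounts; among all covering selections none totals below 8.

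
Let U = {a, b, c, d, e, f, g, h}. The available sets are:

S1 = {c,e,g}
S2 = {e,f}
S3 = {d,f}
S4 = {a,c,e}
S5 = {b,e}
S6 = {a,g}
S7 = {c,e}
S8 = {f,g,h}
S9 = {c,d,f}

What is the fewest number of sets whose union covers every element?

4

S3, S4, S5, S8 together cover {a, b, c, d, e, f, g, h} — every element.
No 3 of the 9 sets cover everything (all 84 triples fall short), so 4 is minimum.
Greedy (largest uncovered first) would take S1, S3, S4, S5, S8 — 5 sets — but 4 suffice.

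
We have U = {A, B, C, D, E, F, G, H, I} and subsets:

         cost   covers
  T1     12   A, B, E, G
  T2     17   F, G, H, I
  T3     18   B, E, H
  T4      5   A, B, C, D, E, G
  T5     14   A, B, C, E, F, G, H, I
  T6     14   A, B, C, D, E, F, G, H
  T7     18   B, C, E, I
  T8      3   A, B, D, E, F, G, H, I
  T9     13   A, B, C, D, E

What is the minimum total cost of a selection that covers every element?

8

T4, T8 cover every element at cost 5 + 3 = 8.
Any cover uses at least 2 sets; among all covering selections none totals below 8.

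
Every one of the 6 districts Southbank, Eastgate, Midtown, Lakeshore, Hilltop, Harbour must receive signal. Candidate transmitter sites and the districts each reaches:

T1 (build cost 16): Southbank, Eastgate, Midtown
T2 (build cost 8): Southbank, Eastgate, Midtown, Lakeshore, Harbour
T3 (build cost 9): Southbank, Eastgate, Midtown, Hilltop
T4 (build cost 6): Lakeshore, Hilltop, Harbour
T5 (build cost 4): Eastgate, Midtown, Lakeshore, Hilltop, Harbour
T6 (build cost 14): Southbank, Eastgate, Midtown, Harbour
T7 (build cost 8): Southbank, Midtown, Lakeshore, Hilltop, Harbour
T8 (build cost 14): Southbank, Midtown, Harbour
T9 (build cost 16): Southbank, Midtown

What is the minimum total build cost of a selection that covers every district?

T2, T5 cover every district at build cost 8 + 4 = 12.
Any cover uses at least 2 transmitter sites; among all covering selections none totals below 12.

12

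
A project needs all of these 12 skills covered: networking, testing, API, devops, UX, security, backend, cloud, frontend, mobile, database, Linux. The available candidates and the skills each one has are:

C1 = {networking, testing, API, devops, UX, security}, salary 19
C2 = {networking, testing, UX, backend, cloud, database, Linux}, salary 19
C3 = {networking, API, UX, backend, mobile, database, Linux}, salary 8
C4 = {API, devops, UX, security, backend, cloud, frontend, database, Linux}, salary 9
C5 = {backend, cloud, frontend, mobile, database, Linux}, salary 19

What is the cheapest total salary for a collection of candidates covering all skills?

36

C1, C3, C4 cover every skill at salary 19 + 8 + 9 = 36.
Any cover uses at least 2 candidates; among all covering selections none totals below 36.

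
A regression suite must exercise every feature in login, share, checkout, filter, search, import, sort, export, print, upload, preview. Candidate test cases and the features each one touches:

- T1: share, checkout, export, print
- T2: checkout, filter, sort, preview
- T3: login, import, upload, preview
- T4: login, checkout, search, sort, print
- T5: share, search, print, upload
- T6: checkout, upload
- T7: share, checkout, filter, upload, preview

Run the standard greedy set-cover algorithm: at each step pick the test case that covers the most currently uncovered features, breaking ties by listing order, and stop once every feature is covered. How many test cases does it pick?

4

Pick 1: T4 covers 5 new features (login, checkout, search, sort, print).
Pick 2: T7 covers 4 new features (share, filter, upload, preview).
Pick 3: T1 covers 1 new features (export).
Pick 4: T3 covers 1 new features (import).
Greedy uses 4 test cases.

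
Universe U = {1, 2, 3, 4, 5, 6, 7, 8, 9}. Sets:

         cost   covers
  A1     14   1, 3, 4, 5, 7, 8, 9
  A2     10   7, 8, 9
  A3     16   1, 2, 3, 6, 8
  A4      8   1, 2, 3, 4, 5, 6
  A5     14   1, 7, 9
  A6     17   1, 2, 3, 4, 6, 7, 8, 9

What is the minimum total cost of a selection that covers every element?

A2, A4 cover every element at cost 10 + 8 = 18.
Any cover uses at least 2 sets; among all covering selections none totals below 18.

18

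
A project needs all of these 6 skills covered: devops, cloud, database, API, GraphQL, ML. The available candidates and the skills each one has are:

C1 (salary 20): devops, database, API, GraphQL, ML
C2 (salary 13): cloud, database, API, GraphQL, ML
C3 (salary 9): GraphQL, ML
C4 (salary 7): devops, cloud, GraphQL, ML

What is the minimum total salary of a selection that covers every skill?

20

C2, C4 cover every skill at salary 13 + 7 = 20.
Any cover uses at least 2 candidates; among all covering selections none totals below 20.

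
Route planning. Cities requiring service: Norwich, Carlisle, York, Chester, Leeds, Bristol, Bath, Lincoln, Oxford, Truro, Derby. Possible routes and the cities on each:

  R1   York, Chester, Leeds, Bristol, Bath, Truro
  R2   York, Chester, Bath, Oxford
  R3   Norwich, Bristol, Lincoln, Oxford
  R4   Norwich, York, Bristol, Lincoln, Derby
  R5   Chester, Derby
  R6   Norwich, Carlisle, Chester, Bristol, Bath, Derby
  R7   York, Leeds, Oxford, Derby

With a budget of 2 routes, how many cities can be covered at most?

Choosing R1, R3 covers {Norwich, York, Chester, Leeds, Bristol, Bath, Lincoln, Oxford, Truro} — 9 cities.
No choice of 2 routes does better; here Carlisle, Derby are left uncovered.

9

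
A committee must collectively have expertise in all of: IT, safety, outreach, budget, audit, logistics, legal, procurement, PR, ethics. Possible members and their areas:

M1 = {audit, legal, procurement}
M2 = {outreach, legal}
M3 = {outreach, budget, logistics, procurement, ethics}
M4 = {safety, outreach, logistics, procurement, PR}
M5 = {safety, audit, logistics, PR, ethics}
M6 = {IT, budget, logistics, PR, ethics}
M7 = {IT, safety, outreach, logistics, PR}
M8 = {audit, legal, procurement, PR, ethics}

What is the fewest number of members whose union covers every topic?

3

M1, M3, M7 together cover {IT, safety, outreach, budget, audit, logistics, legal, procurement, PR, ethics} — every topic.
No 2 of the 8 members cover everything (all 28 pairs fall short), so 3 is minimum.
Greedy (largest uncovered first) would take M3, M5, M1, M6 — 4 members — but 3 suffice.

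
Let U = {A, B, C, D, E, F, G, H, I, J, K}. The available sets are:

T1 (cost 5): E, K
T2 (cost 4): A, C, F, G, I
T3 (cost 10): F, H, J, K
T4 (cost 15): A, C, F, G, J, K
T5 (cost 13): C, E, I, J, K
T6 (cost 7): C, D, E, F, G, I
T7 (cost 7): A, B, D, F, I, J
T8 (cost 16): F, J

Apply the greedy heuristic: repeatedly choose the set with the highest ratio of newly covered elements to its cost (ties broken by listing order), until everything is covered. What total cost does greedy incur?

26

Pick 1: T2 adds 5 new (A, C, F, G, I) at cost 4 (ratio 5/4).
Pick 2: T7 adds 3 new (B, D, J) at cost 7 (ratio 3/7).
Pick 3: T1 adds 2 new (E, K) at cost 5 (ratio 2/5).
Pick 4: T3 adds 1 new (H) at cost 10 (ratio 1/10).
Greedy total cost: 4 + 7 + 5 + 10 = 26. (The true optimum is 24, so greedy overshoots here.)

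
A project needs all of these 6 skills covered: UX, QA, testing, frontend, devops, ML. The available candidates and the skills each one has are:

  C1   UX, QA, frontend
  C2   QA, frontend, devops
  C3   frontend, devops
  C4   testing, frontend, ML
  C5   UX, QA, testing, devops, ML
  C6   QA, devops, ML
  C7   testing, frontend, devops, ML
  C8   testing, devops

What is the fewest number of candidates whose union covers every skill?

C1, C5 together cover {UX, QA, testing, frontend, devops, ML} — every skill.
No single candidate contains all 6 skills, so 2 is optimal.

2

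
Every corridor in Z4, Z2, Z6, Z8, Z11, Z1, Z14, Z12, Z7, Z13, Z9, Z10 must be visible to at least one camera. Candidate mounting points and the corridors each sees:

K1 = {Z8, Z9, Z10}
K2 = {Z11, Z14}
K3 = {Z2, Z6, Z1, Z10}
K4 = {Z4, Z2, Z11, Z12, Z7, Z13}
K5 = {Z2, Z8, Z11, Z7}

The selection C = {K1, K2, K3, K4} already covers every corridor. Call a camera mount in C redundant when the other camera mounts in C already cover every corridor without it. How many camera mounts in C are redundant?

Drop K1: Z8, Z9 uncovered — not redundant.
Drop K2: Z14 uncovered — not redundant.
Drop K3: Z6, Z1 uncovered — not redundant.
Drop K4: Z4, Z12, Z7, Z13 uncovered — not redundant.
None of the camera mounts in C is redundant.

0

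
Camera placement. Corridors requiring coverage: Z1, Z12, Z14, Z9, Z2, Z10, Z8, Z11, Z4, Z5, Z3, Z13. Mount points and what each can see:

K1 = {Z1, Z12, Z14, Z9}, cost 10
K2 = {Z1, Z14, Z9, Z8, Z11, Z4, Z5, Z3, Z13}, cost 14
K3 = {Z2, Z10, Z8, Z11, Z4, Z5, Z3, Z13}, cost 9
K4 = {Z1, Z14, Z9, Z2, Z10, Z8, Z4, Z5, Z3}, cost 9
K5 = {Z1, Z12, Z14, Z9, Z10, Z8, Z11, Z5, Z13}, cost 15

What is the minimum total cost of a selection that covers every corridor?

K1, K3 cover every corridor at cost 10 + 9 = 19.
Any cover uses at least 2 camera mounts; among all covering selections none totals below 19.

19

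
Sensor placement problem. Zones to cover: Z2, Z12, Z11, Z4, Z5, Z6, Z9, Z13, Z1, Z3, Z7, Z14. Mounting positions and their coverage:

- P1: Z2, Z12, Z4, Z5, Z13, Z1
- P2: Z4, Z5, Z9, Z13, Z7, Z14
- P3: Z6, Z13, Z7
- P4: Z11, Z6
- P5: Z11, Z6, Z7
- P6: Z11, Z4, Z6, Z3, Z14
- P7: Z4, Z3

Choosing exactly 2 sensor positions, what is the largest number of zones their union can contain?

Choosing P1, P6 covers {Z2, Z12, Z11, Z4, Z5, Z6, Z13, Z1, Z3, Z14} — 10 zones.
No choice of 2 sensor positions does better; here Z9, Z7 are left uncovered.

10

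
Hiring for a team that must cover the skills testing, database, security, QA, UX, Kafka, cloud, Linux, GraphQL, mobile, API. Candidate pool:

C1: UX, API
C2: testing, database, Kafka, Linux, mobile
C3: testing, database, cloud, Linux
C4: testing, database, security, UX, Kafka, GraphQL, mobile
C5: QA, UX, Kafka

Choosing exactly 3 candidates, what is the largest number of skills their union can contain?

Choosing C1, C3, C4 covers {testing, database, security, UX, Kafka, cloud, Linux, GraphQL, mobile, API} — 10 skills.
No choice of 3 candidates does better; here QA is left uncovered.

10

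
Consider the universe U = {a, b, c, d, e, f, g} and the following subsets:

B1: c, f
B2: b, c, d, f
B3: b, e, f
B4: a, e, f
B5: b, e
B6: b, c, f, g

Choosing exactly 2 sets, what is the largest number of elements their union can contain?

6

Choosing B2, B4 covers {a, b, c, d, e, f} — 6 elements.
No choice of 2 sets does better; here g is left uncovered.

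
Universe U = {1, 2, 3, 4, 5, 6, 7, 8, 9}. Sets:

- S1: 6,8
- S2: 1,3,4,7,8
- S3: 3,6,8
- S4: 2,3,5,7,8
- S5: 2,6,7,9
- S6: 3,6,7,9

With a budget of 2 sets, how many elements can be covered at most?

Choosing S2, S5 covers {1, 2, 3, 4, 6, 7, 8, 9} — 8 elements.
No choice of 2 sets does better; here 5 is left uncovered.

8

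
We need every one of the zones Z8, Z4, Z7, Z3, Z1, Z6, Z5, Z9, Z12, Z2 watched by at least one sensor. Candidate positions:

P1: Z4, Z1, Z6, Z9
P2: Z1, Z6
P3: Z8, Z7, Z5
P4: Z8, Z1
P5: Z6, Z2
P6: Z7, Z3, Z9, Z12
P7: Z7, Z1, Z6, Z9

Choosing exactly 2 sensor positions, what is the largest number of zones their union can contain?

Choosing P1, P3 covers {Z8, Z4, Z7, Z1, Z6, Z5, Z9} — 7 zones.
No choice of 2 sensor positions does better; here Z3, Z12, Z2 are left uncovered.

7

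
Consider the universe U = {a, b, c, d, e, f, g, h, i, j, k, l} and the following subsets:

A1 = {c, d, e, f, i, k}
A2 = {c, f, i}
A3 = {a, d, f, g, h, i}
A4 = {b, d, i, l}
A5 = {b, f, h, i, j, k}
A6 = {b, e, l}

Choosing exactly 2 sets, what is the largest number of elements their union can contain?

9

Choosing A1, A3 covers {a, c, d, e, f, g, h, i, k} — 9 elements.
No choice of 2 sets does better; here b, j, l are left uncovered.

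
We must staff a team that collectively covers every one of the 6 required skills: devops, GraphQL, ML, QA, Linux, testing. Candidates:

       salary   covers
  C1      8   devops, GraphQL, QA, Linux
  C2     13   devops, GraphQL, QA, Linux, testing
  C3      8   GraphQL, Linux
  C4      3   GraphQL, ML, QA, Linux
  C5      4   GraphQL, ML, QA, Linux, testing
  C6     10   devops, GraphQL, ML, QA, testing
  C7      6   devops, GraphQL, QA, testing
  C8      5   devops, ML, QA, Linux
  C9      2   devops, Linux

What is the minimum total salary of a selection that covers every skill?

C5, C9 cover every skill at salary 4 + 2 = 6.
Any cover uses at least 2 candidates; among all covering selections none totals below 6.

6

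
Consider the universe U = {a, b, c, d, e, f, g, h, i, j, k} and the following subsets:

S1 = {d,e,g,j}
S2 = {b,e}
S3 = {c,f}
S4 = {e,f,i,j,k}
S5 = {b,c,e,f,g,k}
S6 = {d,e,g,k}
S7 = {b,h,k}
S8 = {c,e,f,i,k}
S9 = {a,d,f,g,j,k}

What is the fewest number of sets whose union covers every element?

3

S7, S8, S9 together cover {a, b, c, d, e, f, g, h, i, j, k} — every element.
No 2 of the 9 sets cover everything (all 36 pairs fall short), so 3 is minimum.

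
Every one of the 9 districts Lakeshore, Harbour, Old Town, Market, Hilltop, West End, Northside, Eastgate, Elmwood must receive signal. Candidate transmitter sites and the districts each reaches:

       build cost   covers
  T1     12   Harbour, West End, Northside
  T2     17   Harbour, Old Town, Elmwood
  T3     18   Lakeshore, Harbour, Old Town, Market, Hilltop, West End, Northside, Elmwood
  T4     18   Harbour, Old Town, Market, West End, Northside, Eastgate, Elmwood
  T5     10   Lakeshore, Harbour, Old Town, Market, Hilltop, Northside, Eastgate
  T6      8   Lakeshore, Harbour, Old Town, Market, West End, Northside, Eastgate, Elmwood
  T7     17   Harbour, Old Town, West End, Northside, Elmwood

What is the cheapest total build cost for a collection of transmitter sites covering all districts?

T5, T6 cover every district at build cost 10 + 8 = 18.
Any cover uses at least 2 transmitter sites; among all covering selections none totals below 18.

18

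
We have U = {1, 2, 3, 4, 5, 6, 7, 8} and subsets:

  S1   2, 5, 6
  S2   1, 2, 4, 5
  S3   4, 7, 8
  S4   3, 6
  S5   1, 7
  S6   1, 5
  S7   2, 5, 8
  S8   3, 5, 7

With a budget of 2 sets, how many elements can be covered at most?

6

Choosing S1, S3 covers {2, 4, 5, 6, 7, 8} — 6 elements.
No choice of 2 sets does better; here 1, 3 are left uncovered.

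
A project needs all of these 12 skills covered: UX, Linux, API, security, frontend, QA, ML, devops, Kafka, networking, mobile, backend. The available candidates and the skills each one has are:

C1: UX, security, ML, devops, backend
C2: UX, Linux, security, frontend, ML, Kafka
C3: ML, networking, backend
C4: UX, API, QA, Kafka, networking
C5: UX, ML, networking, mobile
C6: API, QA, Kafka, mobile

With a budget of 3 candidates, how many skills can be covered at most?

Choosing C1, C2, C4 covers {UX, Linux, API, security, frontend, QA, ML, devops, Kafka, networking, backend} — 11 skills.
No choice of 3 candidates does better; here mobile is left uncovered.

11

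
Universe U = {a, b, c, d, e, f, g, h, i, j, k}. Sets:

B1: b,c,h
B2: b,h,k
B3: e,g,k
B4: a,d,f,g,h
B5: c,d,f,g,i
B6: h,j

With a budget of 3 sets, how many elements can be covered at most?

9

Choosing B1, B3, B4 covers {a, b, c, d, e, f, g, h, k} — 9 elements.
No choice of 3 sets does better; here i, j are left uncovered.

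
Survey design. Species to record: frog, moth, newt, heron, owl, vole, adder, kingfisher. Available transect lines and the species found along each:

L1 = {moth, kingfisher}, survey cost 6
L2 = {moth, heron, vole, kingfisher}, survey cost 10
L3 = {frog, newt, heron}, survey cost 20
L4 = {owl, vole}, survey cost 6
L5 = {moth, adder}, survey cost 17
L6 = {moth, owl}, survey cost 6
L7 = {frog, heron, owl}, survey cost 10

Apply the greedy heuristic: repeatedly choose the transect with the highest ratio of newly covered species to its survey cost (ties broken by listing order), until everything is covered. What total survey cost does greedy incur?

Pick 1: L2 adds 4 new (moth, heron, vole, kingfisher) at survey cost 10 (ratio 4/10).
Pick 2: L7 adds 2 new (frog, owl) at survey cost 10 (ratio 2/10).
Pick 3: L5 adds 1 new (adder) at survey cost 17 (ratio 1/17).
Pick 4: L3 adds 1 new (newt) at survey cost 20 (ratio 1/20).
Greedy total survey cost: 10 + 10 + 17 + 20 = 57. (The true optimum is 49, so greedy overshoots here.)

57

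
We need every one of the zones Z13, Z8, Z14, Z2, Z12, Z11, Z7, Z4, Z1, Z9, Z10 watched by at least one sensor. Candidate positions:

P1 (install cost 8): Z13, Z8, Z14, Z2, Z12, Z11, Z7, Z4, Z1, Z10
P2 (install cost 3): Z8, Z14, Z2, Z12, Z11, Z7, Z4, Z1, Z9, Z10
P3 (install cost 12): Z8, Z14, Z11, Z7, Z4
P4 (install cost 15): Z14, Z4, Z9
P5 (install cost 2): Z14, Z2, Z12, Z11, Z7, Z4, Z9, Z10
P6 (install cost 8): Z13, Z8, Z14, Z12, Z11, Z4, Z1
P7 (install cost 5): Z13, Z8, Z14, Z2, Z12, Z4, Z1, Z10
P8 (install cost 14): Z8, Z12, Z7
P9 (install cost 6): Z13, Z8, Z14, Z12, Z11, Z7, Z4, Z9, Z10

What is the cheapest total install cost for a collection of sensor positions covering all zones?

P5, P7 cover every zone at install cost 2 + 5 = 7.
Any cover uses at least 2 sensor positions; among all covering selections none totals below 7.

7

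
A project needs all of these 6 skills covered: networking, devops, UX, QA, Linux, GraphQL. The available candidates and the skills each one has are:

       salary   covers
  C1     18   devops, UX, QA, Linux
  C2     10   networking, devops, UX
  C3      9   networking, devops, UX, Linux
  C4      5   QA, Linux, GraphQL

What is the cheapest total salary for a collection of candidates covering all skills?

C3, C4 cover every skill at salary 9 + 5 = 14.
Any cover uses at least 2 candidates; among all covering selections none totals below 14.

14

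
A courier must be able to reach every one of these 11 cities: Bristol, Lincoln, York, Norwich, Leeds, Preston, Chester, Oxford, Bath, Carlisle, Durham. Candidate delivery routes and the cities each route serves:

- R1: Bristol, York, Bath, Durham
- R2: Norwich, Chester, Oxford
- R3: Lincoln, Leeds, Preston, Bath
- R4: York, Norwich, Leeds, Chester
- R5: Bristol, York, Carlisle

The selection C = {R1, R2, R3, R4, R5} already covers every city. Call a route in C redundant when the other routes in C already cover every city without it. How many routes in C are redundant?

1

Drop R1: Durham uncovered — not redundant.
Drop R2: Oxford uncovered — not redundant.
Drop R3: Lincoln, Preston uncovered — not redundant.
Drop R4: the rest still cover every city — redundant.
Drop R5: Carlisle uncovered — not redundant.
1 redundant: R4.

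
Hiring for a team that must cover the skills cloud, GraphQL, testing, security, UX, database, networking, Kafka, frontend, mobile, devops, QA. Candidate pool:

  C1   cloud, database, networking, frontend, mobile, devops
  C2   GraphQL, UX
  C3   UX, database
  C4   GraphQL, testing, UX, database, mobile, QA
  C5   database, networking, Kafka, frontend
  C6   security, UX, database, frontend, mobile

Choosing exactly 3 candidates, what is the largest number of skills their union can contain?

11

Choosing C1, C4, C5 covers {cloud, GraphQL, testing, UX, database, networking, Kafka, frontend, mobile, devops, QA} — 11 skills.
No choice of 3 candidates does better; here security is left uncovered.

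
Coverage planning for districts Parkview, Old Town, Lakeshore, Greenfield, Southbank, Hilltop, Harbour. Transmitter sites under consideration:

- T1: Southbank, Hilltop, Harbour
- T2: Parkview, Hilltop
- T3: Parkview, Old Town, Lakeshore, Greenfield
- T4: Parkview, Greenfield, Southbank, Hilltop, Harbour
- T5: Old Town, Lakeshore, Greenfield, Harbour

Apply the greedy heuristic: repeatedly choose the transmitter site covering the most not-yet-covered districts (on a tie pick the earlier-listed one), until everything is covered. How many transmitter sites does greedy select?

Pick 1: T4 covers 5 new districts (Parkview, Greenfield, Southbank, Hilltop, Harbour).
Pick 2: T3 covers 2 new districts (Old Town, Lakeshore).
Greedy uses 2 transmitter sites.

2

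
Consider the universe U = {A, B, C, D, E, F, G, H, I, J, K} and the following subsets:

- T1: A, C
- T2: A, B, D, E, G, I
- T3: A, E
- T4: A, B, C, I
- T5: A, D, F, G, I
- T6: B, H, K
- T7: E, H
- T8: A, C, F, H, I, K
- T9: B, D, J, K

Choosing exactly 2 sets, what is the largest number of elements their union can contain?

10

Choosing T2, T8 covers {A, B, C, D, E, F, G, H, I, K} — 10 elements.
No choice of 2 sets does better; here J is left uncovered.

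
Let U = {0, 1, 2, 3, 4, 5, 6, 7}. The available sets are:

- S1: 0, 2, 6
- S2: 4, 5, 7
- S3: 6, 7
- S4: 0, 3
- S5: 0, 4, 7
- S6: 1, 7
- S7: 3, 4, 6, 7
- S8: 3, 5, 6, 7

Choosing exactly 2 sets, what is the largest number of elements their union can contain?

Choosing S1, S2 covers {0, 2, 4, 5, 6, 7} — 6 elements.
No choice of 2 sets does better; here 1, 3 are left uncovered.

6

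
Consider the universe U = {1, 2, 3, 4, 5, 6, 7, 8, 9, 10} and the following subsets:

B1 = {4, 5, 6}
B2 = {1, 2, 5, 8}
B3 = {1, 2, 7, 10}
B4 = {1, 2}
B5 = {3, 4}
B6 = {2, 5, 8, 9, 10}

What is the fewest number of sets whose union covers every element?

4

B1, B3, B5, B6 together cover {1, 2, 3, 4, 5, 6, 7, 8, 9, 10} — every element.
No 3 of the 6 sets cover everything (all 20 triples fall short), so 4 is minimum.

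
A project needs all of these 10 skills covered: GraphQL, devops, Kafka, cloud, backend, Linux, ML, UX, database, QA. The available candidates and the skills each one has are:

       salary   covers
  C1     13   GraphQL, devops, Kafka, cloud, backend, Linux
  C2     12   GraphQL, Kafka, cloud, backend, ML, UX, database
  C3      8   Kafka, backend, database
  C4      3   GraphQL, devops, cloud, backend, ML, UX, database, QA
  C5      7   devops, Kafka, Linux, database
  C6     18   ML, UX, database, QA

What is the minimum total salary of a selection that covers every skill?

C4, C5 cover every skill at salary 3 + 7 = 10.
Any cover uses at least 2 candidates; among all covering selections none totals below 10.

10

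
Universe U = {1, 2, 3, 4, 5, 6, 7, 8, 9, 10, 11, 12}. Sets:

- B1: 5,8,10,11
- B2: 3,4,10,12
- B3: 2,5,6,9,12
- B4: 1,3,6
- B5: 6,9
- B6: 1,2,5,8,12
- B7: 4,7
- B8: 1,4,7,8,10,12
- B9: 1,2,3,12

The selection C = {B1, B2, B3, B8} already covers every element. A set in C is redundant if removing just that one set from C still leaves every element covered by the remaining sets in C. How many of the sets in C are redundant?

Drop B1: 11 uncovered — not redundant.
Drop B2: 3 uncovered — not redundant.
Drop B3: 2, 6, 9 uncovered — not redundant.
Drop B8: 1, 7 uncovered — not redundant.
None of the sets in C is redundant.

0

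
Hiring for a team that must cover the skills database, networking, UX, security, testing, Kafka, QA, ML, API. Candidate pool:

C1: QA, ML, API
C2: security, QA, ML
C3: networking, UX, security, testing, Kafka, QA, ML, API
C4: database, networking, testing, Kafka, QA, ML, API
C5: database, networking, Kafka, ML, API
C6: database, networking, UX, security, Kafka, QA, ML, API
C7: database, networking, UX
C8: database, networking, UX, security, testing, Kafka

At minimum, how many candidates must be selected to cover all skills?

C1, C8 together cover {database, networking, UX, security, testing, Kafka, QA, ML, API} — every skill.
No single candidate contains all 9 skills, so 2 is optimal.

2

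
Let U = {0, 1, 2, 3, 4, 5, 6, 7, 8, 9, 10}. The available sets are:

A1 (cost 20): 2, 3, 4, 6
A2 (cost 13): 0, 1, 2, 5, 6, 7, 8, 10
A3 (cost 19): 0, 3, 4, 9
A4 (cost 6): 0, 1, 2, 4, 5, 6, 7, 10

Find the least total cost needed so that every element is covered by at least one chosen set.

A2, A3 cover every element at cost 13 + 19 = 32.
Any cover uses at least 2 sets; among all covering selections none totals below 32.
Greedy by coverage-per-cost would pick A4, A3, A2 for 38 — worse than the optimum 32.

32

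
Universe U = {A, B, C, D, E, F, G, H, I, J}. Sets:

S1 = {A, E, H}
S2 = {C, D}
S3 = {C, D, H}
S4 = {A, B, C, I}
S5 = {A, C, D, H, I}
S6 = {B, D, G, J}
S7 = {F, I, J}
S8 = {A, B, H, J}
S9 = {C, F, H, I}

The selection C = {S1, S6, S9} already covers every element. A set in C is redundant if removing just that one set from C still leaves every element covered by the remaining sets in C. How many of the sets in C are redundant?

0

Drop S1: A, E uncovered — not redundant.
Drop S6: B, D, G, J uncovered — not redundant.
Drop S9: C, F, I uncovered — not redundant.
None of the sets in C is redundant.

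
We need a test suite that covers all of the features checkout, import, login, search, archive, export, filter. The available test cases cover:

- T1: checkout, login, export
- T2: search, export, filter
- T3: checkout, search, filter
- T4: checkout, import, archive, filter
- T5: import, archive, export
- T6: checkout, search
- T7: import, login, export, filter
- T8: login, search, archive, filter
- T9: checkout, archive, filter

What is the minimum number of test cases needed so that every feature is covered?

T1, T2, T4 together cover {checkout, import, login, search, archive, export, filter} — every feature.
No 2 of the 9 test cases cover everything (all 36 pairs fall short), so 3 is minimum.

3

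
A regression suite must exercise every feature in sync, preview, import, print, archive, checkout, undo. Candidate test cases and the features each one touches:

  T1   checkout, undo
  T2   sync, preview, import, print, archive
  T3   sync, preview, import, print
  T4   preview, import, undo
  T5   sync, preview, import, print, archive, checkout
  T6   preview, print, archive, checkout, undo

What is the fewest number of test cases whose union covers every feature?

T1, T2 together cover {sync, preview, import, print, archive, checkout, undo} — every feature.
No single test case contains all 7 features, so 2 is optimal.

2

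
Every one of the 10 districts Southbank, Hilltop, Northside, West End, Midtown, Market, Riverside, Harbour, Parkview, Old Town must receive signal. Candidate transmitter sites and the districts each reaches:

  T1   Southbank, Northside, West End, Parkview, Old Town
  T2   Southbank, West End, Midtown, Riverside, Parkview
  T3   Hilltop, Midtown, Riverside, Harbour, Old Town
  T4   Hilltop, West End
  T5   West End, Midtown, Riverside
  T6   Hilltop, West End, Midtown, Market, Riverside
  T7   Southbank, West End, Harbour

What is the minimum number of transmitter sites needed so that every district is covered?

3

T1, T3, T6 together cover {Southbank, Hilltop, Northside, West End, Midtown, Market, Riverside, Harbour, Parkview, Old Town} — every district.
No 2 of the 7 transmitter sites cover everything (all 21 pairs fall short), so 3 is minimum.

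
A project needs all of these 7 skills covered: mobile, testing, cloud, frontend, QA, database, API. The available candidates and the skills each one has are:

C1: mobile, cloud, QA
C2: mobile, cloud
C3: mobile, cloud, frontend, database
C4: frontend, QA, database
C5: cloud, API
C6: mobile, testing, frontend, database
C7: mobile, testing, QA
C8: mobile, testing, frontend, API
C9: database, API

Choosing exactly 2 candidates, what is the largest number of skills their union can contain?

Choosing C1, C6 covers {mobile, testing, cloud, frontend, QA, database} — 6 skills.
No choice of 2 candidates does better; here API is left uncovered.

6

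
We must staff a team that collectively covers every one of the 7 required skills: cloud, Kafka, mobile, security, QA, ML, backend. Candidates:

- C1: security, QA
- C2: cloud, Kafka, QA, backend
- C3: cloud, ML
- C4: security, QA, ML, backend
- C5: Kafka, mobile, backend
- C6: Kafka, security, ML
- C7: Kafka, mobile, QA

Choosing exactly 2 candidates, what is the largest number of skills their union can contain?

Choosing C2, C4 covers {cloud, Kafka, security, QA, ML, backend} — 6 skills.
No choice of 2 candidates does better; here mobile is left uncovered.

6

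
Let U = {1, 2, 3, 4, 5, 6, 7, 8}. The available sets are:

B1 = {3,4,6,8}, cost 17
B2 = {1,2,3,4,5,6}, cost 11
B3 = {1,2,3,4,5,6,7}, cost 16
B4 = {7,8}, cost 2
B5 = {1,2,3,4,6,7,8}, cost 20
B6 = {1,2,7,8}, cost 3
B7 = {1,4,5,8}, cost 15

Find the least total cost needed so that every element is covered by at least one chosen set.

13

B2, B4 cover every element at cost 11 + 2 = 13.
Any cover uses at least 2 sets; among all covering selections none totals below 13.
Greedy by coverage-per-cost would pick B6, B2 for 14 — worse than the optimum 13.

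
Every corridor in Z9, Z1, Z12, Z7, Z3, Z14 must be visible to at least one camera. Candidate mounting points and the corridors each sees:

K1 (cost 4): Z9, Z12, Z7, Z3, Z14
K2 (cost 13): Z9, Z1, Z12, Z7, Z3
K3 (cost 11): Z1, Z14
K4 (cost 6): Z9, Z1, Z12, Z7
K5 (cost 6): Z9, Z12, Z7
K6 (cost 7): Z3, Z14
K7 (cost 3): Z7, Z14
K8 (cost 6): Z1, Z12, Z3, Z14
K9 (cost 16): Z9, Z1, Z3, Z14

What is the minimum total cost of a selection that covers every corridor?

10

K1, K4 cover every corridor at cost 4 + 6 = 10.
Any cover uses at least 2 camera mounts; among all covering selections none totals below 10.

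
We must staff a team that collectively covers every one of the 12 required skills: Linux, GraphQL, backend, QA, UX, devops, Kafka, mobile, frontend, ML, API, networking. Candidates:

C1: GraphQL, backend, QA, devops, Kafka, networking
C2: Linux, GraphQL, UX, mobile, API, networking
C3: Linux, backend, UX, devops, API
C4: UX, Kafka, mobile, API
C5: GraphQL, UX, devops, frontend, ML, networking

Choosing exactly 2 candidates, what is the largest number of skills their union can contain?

Choosing C1, C2 covers {Linux, GraphQL, backend, QA, UX, devops, Kafka, mobile, API, networking} — 10 skills.
No choice of 2 candidates does better; here frontend, ML are left uncovered.

10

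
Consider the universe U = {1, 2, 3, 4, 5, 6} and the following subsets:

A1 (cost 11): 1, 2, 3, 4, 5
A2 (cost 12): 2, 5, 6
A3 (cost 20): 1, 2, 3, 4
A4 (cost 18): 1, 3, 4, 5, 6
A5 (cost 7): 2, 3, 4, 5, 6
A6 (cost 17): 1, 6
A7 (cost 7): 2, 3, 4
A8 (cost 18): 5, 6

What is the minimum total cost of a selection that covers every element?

18

A1, A5 cover every element at cost 11 + 7 = 18.
Any cover uses at least 2 sets; among all covering selections none totals below 18.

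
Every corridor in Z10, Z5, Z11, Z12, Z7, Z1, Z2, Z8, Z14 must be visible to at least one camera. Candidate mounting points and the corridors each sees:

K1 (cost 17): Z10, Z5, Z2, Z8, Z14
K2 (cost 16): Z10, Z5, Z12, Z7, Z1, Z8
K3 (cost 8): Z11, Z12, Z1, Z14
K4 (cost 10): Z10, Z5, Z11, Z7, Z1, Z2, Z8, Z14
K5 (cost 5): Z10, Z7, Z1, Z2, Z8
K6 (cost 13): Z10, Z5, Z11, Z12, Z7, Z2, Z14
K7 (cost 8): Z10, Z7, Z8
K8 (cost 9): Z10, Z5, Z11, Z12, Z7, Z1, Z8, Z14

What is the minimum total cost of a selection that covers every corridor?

K5, K8 cover every corridor at cost 5 + 9 = 14.
Any cover uses at least 2 camera mounts; among all covering selections none totals below 14.

14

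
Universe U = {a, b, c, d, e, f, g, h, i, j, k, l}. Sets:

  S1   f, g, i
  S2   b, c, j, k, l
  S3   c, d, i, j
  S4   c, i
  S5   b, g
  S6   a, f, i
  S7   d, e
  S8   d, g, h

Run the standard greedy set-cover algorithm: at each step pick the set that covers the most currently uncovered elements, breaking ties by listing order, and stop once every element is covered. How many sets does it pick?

Pick 1: S2 covers 5 new elements (b, c, j, k, l).
Pick 2: S1 covers 3 new elements (f, g, i).
Pick 3: S7 covers 2 new elements (d, e).
Pick 4: S6 covers 1 new elements (a).
Pick 5: S8 covers 1 new elements (h).
Greedy uses 5 sets. (The true minimum is 4.)

5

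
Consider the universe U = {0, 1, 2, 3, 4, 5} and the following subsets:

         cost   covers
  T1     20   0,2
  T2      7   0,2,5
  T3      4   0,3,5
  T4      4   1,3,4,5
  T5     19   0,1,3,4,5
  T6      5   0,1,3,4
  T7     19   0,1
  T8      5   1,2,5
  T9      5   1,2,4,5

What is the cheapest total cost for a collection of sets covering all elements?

9

T3, T9 cover every element at cost 4 + 5 = 9.
Any cover uses at least 2 sets; among all covering selections none totals below 9.
Greedy by coverage-per-cost would pick T4, T2 for 11 — worse than the optimum 9.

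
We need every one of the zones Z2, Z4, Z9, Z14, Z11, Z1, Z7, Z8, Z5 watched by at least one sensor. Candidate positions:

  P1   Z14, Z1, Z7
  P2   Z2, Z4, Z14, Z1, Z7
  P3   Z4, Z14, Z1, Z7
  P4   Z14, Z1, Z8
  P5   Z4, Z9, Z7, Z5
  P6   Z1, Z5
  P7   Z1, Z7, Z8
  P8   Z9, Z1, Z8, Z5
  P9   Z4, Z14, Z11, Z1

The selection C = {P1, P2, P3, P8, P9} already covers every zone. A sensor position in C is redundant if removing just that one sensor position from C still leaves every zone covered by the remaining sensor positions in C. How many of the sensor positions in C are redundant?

Drop P1: the rest still cover every zone — redundant.
Drop P2: Z2 uncovered — not redundant.
Drop P3: the rest still cover every zone — redundant.
Drop P8: Z9, Z8, Z5 uncovered — not redundant.
Drop P9: Z11 uncovered — not redundant.
2 redundant: P1, P3.

2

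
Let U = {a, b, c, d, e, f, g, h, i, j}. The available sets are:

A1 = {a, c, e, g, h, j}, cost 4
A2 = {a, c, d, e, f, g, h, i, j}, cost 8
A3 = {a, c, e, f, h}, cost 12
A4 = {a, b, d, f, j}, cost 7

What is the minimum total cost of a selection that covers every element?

A2, A4 cover every element at cost 8 + 7 = 15.
Any cover uses at least 2 sets; among all covering selections none totals below 15.

15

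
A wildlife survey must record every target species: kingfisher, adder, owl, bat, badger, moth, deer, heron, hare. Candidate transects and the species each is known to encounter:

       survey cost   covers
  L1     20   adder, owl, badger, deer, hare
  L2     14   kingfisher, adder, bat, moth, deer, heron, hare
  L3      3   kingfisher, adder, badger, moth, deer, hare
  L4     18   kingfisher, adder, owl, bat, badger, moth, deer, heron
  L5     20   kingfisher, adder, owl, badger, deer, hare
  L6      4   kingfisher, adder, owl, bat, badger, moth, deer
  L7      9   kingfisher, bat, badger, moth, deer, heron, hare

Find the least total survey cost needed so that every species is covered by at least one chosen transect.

13

L6, L7 cover every species at survey cost 4 + 9 = 13.
Any cover uses at least 2 transects; among all covering selections none totals below 13.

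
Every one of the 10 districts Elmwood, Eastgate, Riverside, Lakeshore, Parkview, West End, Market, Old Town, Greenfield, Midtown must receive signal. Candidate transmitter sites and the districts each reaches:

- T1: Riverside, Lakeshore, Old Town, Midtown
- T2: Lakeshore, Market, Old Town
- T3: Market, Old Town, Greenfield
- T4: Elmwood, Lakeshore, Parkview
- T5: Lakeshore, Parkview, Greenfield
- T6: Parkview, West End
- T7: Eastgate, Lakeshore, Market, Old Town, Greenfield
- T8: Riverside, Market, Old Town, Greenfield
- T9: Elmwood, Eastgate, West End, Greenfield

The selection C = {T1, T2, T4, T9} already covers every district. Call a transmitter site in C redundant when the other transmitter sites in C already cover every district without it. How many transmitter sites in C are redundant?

0

Drop T1: Riverside, Midtown uncovered — not redundant.
Drop T2: Market uncovered — not redundant.
Drop T4: Parkview uncovered — not redundant.
Drop T9: Eastgate, West End, Greenfield uncovered — not redundant.
None of the transmitter sites in C is redundant.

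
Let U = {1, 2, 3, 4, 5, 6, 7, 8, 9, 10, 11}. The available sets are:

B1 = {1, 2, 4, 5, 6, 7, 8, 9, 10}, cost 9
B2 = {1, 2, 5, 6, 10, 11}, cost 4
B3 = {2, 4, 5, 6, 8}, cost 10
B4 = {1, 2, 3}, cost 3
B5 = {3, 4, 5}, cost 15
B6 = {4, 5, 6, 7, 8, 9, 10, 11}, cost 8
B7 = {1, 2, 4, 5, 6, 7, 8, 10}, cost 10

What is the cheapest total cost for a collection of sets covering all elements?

B4, B6 cover every element at cost 3 + 8 = 11.
Any cover uses at least 2 sets; among all covering selections none totals below 11.
Greedy by coverage-per-cost would pick B2, B6, B4 for 15 — worse than the optimum 11.

11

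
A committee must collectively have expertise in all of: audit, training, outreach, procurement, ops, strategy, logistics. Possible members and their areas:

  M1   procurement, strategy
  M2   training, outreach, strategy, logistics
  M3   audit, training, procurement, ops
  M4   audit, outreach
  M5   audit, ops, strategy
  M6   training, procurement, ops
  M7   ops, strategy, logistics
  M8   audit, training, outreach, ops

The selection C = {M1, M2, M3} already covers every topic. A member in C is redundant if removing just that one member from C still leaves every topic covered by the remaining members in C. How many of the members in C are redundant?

1

Drop M1: the rest still cover every topic — redundant.
Drop M2: outreach, logistics uncovered — not redundant.
Drop M3: audit, ops uncovered — not redundant.
1 redundant: M1.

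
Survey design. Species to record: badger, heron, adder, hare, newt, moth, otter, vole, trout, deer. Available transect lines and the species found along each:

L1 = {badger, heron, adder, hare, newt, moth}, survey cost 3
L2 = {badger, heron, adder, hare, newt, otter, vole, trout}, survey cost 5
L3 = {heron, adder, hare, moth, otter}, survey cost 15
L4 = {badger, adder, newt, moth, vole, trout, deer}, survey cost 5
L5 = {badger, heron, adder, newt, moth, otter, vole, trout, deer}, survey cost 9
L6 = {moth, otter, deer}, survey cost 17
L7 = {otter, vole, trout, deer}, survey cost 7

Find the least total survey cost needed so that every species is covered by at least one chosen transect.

10

L1, L7 cover every species at survey cost 3 + 7 = 10.
Any cover uses at least 2 transects; among all covering selections none totals below 10.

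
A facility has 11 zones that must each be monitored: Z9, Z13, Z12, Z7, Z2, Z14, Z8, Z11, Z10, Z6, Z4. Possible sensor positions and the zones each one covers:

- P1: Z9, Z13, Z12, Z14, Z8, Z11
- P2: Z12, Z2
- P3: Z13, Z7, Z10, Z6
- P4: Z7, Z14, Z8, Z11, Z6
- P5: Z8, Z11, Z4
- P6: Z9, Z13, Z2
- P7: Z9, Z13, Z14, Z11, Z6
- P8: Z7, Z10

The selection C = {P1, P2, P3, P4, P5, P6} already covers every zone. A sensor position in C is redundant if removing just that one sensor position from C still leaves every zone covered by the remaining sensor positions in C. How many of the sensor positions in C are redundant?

Drop P1: the rest still cover every zone — redundant.
Drop P2: the rest still cover every zone — redundant.
Drop P3: Z10 uncovered — not redundant.
Drop P4: the rest still cover every zone — redundant.
Drop P5: Z4 uncovered — not redundant.
Drop P6: the rest still cover every zone — redundant.
4 redundant: P1, P2, P4, P6.

4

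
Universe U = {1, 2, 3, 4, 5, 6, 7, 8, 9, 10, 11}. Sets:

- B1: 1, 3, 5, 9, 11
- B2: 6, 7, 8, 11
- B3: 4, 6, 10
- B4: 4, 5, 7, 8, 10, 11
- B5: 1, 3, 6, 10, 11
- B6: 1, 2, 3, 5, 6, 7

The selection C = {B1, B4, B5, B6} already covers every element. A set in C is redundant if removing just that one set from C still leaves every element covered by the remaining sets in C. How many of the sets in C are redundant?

Drop B1: 9 uncovered — not redundant.
Drop B4: 4, 8 uncovered — not redundant.
Drop B5: the rest still cover every element — redundant.
Drop B6: 2 uncovered — not redundant.
1 redundant: B5.

1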